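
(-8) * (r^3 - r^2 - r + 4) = -8*r^3 + 8*r^2 + 8*r - 32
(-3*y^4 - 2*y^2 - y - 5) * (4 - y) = 3*y^5 - 12*y^4 + 2*y^3 - 7*y^2 + y - 20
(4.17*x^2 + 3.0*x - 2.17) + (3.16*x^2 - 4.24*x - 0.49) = 7.33*x^2 - 1.24*x - 2.66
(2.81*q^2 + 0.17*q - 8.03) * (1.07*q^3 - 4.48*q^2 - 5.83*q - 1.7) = 3.0067*q^5 - 12.4069*q^4 - 25.736*q^3 + 30.2063*q^2 + 46.5259*q + 13.651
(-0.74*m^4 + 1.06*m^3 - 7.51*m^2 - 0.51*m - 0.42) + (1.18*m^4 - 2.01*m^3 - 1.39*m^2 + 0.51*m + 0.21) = 0.44*m^4 - 0.95*m^3 - 8.9*m^2 - 0.21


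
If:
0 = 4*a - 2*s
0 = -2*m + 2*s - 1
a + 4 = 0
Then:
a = -4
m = -17/2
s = -8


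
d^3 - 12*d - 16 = (d - 4)*(d + 2)^2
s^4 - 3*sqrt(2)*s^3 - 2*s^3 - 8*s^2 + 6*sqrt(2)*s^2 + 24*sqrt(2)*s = s*(s - 4)*(s + 2)*(s - 3*sqrt(2))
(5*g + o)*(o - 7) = 5*g*o - 35*g + o^2 - 7*o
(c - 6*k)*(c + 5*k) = c^2 - c*k - 30*k^2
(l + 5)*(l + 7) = l^2 + 12*l + 35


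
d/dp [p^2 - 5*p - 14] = 2*p - 5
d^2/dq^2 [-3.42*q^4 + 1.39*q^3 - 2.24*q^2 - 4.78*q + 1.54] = -41.04*q^2 + 8.34*q - 4.48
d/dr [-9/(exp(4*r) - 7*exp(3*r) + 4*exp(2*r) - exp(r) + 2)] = (36*exp(3*r) - 189*exp(2*r) + 72*exp(r) - 9)*exp(r)/(exp(4*r) - 7*exp(3*r) + 4*exp(2*r) - exp(r) + 2)^2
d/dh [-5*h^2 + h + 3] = 1 - 10*h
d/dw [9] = 0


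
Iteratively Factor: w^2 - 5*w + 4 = (w - 4)*(w - 1)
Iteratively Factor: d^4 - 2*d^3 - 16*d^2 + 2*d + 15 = (d + 1)*(d^3 - 3*d^2 - 13*d + 15) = (d - 1)*(d + 1)*(d^2 - 2*d - 15) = (d - 5)*(d - 1)*(d + 1)*(d + 3)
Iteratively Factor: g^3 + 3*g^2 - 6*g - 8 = (g + 4)*(g^2 - g - 2) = (g + 1)*(g + 4)*(g - 2)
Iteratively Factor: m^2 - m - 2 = (m - 2)*(m + 1)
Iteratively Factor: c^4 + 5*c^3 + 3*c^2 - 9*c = (c)*(c^3 + 5*c^2 + 3*c - 9) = c*(c + 3)*(c^2 + 2*c - 3) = c*(c + 3)^2*(c - 1)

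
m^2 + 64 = (m - 8*I)*(m + 8*I)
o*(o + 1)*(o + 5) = o^3 + 6*o^2 + 5*o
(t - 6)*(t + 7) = t^2 + t - 42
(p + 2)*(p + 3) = p^2 + 5*p + 6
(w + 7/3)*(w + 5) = w^2 + 22*w/3 + 35/3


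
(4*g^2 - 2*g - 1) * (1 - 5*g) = -20*g^3 + 14*g^2 + 3*g - 1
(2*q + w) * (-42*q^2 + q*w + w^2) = -84*q^3 - 40*q^2*w + 3*q*w^2 + w^3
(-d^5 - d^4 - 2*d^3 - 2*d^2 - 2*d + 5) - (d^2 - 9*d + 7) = -d^5 - d^4 - 2*d^3 - 3*d^2 + 7*d - 2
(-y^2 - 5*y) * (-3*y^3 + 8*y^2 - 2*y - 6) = 3*y^5 + 7*y^4 - 38*y^3 + 16*y^2 + 30*y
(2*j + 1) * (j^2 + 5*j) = 2*j^3 + 11*j^2 + 5*j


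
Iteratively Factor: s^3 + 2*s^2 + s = (s + 1)*(s^2 + s) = (s + 1)^2*(s)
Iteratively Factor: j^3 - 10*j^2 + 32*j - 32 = (j - 2)*(j^2 - 8*j + 16) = (j - 4)*(j - 2)*(j - 4)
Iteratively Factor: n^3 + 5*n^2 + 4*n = (n + 1)*(n^2 + 4*n) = (n + 1)*(n + 4)*(n)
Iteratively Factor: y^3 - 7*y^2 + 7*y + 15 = (y + 1)*(y^2 - 8*y + 15) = (y - 5)*(y + 1)*(y - 3)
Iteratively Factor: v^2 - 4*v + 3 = (v - 3)*(v - 1)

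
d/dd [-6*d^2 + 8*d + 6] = 8 - 12*d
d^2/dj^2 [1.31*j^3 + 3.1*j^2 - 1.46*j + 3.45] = 7.86*j + 6.2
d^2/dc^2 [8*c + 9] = 0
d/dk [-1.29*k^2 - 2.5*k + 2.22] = -2.58*k - 2.5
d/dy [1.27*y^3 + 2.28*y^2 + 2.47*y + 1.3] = 3.81*y^2 + 4.56*y + 2.47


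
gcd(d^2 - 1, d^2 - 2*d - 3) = d + 1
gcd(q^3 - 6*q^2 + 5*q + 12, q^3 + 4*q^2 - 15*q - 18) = q^2 - 2*q - 3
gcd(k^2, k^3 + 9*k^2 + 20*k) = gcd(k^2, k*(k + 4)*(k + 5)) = k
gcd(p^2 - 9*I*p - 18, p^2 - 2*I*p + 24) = p - 6*I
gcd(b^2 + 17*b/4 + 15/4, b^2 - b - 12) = b + 3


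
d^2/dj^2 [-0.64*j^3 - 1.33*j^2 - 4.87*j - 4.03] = -3.84*j - 2.66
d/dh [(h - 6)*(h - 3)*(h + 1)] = 3*h^2 - 16*h + 9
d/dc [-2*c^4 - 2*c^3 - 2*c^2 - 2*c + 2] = -8*c^3 - 6*c^2 - 4*c - 2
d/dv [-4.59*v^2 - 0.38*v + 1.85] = -9.18*v - 0.38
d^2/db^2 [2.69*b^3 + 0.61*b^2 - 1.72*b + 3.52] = 16.14*b + 1.22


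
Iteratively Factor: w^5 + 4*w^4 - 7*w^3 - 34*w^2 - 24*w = (w + 2)*(w^4 + 2*w^3 - 11*w^2 - 12*w) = (w + 2)*(w + 4)*(w^3 - 2*w^2 - 3*w) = (w - 3)*(w + 2)*(w + 4)*(w^2 + w) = w*(w - 3)*(w + 2)*(w + 4)*(w + 1)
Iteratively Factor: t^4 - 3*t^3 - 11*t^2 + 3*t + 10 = (t + 2)*(t^3 - 5*t^2 - t + 5) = (t + 1)*(t + 2)*(t^2 - 6*t + 5) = (t - 5)*(t + 1)*(t + 2)*(t - 1)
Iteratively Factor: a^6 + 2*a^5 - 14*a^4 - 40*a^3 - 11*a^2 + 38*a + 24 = (a - 4)*(a^5 + 6*a^4 + 10*a^3 - 11*a - 6) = (a - 4)*(a + 2)*(a^4 + 4*a^3 + 2*a^2 - 4*a - 3) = (a - 4)*(a + 2)*(a + 3)*(a^3 + a^2 - a - 1) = (a - 4)*(a + 1)*(a + 2)*(a + 3)*(a^2 - 1) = (a - 4)*(a + 1)^2*(a + 2)*(a + 3)*(a - 1)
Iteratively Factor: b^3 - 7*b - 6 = (b + 2)*(b^2 - 2*b - 3) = (b + 1)*(b + 2)*(b - 3)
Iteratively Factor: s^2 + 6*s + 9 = (s + 3)*(s + 3)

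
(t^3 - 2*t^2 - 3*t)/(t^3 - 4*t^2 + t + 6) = t/(t - 2)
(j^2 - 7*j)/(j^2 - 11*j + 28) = j/(j - 4)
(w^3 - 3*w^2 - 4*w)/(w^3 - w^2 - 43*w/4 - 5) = 4*w*(w + 1)/(4*w^2 + 12*w + 5)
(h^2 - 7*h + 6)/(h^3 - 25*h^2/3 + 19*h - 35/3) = 3*(h - 6)/(3*h^2 - 22*h + 35)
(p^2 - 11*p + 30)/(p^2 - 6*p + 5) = (p - 6)/(p - 1)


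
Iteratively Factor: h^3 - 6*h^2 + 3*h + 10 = (h - 5)*(h^2 - h - 2) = (h - 5)*(h - 2)*(h + 1)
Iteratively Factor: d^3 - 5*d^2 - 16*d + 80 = (d - 5)*(d^2 - 16) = (d - 5)*(d + 4)*(d - 4)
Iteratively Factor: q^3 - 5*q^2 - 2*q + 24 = (q + 2)*(q^2 - 7*q + 12) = (q - 4)*(q + 2)*(q - 3)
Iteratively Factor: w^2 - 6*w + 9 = (w - 3)*(w - 3)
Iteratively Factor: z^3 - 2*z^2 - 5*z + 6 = (z + 2)*(z^2 - 4*z + 3) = (z - 3)*(z + 2)*(z - 1)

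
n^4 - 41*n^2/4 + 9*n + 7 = (n - 2)^2*(n + 1/2)*(n + 7/2)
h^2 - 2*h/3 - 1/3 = (h - 1)*(h + 1/3)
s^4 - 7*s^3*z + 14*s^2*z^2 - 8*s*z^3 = s*(s - 4*z)*(s - 2*z)*(s - z)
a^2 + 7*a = a*(a + 7)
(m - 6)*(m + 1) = m^2 - 5*m - 6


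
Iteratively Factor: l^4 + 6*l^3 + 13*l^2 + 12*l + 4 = (l + 2)*(l^3 + 4*l^2 + 5*l + 2) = (l + 1)*(l + 2)*(l^2 + 3*l + 2) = (l + 1)^2*(l + 2)*(l + 2)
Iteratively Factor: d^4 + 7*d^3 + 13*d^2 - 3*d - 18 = (d + 3)*(d^3 + 4*d^2 + d - 6) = (d + 2)*(d + 3)*(d^2 + 2*d - 3) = (d + 2)*(d + 3)^2*(d - 1)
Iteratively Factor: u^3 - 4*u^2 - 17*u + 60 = (u - 3)*(u^2 - u - 20) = (u - 3)*(u + 4)*(u - 5)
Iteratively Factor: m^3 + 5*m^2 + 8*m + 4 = (m + 2)*(m^2 + 3*m + 2) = (m + 2)^2*(m + 1)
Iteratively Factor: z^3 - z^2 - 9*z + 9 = (z + 3)*(z^2 - 4*z + 3) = (z - 1)*(z + 3)*(z - 3)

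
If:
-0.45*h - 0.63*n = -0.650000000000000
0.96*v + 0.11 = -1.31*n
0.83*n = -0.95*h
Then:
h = -2.40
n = 2.74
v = -3.86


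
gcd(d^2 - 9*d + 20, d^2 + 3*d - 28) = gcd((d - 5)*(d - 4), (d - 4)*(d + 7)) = d - 4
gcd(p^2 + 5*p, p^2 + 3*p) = p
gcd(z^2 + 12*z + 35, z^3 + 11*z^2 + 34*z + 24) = 1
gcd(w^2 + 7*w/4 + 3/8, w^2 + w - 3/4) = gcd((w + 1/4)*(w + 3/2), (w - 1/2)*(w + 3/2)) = w + 3/2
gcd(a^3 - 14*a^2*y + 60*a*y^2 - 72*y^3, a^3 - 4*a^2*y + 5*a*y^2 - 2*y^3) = -a + 2*y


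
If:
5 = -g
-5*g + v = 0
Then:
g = -5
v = -25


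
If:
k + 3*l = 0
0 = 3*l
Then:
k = 0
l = 0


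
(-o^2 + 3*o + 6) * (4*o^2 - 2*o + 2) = -4*o^4 + 14*o^3 + 16*o^2 - 6*o + 12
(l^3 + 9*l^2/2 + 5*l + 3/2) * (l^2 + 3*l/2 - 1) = l^5 + 6*l^4 + 43*l^3/4 + 9*l^2/2 - 11*l/4 - 3/2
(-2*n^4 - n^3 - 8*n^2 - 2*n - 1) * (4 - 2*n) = 4*n^5 - 6*n^4 + 12*n^3 - 28*n^2 - 6*n - 4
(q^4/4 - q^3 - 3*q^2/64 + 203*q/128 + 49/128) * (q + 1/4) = q^5/4 - 15*q^4/16 - 19*q^3/64 + 403*q^2/256 + 399*q/512 + 49/512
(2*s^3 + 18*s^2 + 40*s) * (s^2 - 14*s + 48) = 2*s^5 - 10*s^4 - 116*s^3 + 304*s^2 + 1920*s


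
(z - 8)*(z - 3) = z^2 - 11*z + 24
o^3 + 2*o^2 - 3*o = o*(o - 1)*(o + 3)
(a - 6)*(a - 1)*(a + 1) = a^3 - 6*a^2 - a + 6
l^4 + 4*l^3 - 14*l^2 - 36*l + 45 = (l - 3)*(l - 1)*(l + 3)*(l + 5)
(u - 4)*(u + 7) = u^2 + 3*u - 28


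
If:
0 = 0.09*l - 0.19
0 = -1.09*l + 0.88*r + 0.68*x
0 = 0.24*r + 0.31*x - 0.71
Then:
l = 2.11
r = 2.10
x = 0.66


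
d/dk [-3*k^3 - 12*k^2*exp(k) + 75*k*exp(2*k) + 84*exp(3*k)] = -12*k^2*exp(k) - 9*k^2 + 150*k*exp(2*k) - 24*k*exp(k) + 252*exp(3*k) + 75*exp(2*k)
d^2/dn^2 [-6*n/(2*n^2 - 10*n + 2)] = 6*(-n*(2*n - 5)^2 + (3*n - 5)*(n^2 - 5*n + 1))/(n^2 - 5*n + 1)^3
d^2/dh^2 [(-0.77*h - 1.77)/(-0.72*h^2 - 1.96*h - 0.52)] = ((0.77*h + 1.77)*(1.44*h + 1.96)*(2.88*h + 3.92) - (3.3264*h + 5.5672)*(0.72*h^2 + 1.96*h + 0.52))/(0.72*h^2 + 1.96*h + 0.52)^3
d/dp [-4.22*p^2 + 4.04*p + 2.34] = 4.04 - 8.44*p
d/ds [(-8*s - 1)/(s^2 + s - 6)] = (-8*s^2 - 8*s + (2*s + 1)*(8*s + 1) + 48)/(s^2 + s - 6)^2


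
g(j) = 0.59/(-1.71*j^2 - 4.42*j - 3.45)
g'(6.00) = 0.00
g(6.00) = -0.01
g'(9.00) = 0.00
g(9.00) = -0.00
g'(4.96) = 0.00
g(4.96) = -0.01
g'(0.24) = 0.15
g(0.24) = -0.13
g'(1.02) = 0.05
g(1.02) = -0.06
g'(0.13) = 0.17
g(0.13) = -0.15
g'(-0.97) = 1.09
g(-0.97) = -0.76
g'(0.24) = 0.15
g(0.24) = -0.13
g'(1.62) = 0.03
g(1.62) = -0.04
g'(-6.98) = -0.00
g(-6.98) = -0.01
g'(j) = 0.59*(3.42*j + 4.42)/(-1.71*j^2 - 4.42*j - 3.45)^2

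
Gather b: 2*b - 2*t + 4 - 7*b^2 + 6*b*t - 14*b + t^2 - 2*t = -7*b^2 + b*(6*t - 12) + t^2 - 4*t + 4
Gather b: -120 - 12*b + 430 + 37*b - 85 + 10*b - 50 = 35*b + 175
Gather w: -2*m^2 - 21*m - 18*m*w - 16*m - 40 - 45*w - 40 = -2*m^2 - 37*m + w*(-18*m - 45) - 80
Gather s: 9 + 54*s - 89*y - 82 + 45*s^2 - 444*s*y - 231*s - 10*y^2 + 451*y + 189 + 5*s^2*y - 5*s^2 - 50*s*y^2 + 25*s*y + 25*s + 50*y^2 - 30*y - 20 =s^2*(5*y + 40) + s*(-50*y^2 - 419*y - 152) + 40*y^2 + 332*y + 96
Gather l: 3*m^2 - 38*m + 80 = 3*m^2 - 38*m + 80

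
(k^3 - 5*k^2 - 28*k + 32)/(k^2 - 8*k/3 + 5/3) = 3*(k^2 - 4*k - 32)/(3*k - 5)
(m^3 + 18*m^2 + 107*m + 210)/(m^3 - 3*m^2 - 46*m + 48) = (m^2 + 12*m + 35)/(m^2 - 9*m + 8)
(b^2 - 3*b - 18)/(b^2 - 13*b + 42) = (b + 3)/(b - 7)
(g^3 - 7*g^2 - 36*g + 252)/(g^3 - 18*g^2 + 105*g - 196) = (g^2 - 36)/(g^2 - 11*g + 28)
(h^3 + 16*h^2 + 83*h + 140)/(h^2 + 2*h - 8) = (h^2 + 12*h + 35)/(h - 2)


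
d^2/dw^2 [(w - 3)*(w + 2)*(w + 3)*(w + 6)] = 12*w^2 + 48*w + 6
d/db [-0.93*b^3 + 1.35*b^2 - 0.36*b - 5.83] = -2.79*b^2 + 2.7*b - 0.36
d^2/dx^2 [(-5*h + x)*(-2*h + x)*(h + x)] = -12*h + 6*x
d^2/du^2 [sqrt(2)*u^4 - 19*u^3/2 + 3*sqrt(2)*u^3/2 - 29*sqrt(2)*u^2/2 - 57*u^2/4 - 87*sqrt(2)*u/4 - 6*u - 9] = 12*sqrt(2)*u^2 - 57*u + 9*sqrt(2)*u - 29*sqrt(2) - 57/2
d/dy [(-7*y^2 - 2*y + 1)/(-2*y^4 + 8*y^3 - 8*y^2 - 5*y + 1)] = (-28*y^5 + 44*y^4 + 40*y^3 - 5*y^2 + 2*y + 3)/(4*y^8 - 32*y^7 + 96*y^6 - 108*y^5 - 20*y^4 + 96*y^3 + 9*y^2 - 10*y + 1)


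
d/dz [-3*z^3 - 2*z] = -9*z^2 - 2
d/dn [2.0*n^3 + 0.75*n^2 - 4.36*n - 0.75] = 6.0*n^2 + 1.5*n - 4.36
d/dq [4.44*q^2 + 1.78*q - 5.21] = 8.88*q + 1.78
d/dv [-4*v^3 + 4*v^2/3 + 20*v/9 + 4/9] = -12*v^2 + 8*v/3 + 20/9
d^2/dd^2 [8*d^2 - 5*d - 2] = 16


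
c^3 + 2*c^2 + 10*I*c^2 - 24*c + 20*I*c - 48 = (c + 2)*(c + 4*I)*(c + 6*I)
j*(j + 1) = j^2 + j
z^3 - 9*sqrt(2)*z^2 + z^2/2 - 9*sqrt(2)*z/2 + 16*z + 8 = (z + 1/2)*(z - 8*sqrt(2))*(z - sqrt(2))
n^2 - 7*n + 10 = (n - 5)*(n - 2)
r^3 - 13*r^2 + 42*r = r*(r - 7)*(r - 6)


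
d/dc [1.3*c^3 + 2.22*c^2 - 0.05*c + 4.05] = 3.9*c^2 + 4.44*c - 0.05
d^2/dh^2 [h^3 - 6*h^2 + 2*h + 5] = 6*h - 12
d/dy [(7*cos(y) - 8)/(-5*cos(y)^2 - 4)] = (-35*cos(y)^2 + 80*cos(y) + 28)*sin(y)/(5*sin(y)^2 - 9)^2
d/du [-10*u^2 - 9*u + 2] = -20*u - 9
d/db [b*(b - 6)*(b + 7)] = 3*b^2 + 2*b - 42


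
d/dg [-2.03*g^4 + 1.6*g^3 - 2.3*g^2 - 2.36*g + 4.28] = -8.12*g^3 + 4.8*g^2 - 4.6*g - 2.36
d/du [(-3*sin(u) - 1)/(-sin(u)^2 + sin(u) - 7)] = (-3*sin(u)^2 - 2*sin(u) + 22)*cos(u)/(sin(u)^2 - sin(u) + 7)^2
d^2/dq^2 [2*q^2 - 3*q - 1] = 4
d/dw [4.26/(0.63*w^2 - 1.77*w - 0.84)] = (7.5402 - 5.3676*w)/(-0.63*w^2 + 1.77*w + 0.84)^2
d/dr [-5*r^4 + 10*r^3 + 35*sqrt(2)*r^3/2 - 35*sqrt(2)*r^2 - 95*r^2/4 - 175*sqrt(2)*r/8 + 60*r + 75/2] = -20*r^3 + 30*r^2 + 105*sqrt(2)*r^2/2 - 70*sqrt(2)*r - 95*r/2 - 175*sqrt(2)/8 + 60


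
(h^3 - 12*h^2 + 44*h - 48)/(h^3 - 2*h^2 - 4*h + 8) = (h^2 - 10*h + 24)/(h^2 - 4)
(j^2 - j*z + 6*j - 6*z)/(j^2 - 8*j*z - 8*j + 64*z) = (j^2 - j*z + 6*j - 6*z)/(j^2 - 8*j*z - 8*j + 64*z)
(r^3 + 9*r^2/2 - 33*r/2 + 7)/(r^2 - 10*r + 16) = (2*r^2 + 13*r - 7)/(2*(r - 8))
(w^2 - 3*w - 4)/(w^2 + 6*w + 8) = (w^2 - 3*w - 4)/(w^2 + 6*w + 8)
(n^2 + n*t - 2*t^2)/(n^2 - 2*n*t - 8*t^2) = (-n + t)/(-n + 4*t)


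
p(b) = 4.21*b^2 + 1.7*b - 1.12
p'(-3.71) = -29.54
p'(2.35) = 21.49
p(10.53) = 483.59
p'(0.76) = 8.10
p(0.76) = 2.60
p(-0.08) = -1.23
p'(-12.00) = -99.34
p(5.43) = 132.24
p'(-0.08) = 1.03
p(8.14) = 291.67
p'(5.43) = 47.42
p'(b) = 8.42*b + 1.7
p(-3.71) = 50.52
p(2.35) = 26.12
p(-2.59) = 22.72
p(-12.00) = 584.72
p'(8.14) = 70.24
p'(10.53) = 90.36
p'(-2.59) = -20.11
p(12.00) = 625.52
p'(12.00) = 102.74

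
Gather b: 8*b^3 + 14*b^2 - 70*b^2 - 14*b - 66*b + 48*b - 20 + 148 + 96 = 8*b^3 - 56*b^2 - 32*b + 224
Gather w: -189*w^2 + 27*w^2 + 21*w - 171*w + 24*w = -162*w^2 - 126*w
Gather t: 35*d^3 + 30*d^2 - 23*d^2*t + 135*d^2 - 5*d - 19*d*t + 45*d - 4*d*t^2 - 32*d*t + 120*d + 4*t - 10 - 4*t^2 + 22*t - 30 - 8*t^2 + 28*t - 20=35*d^3 + 165*d^2 + 160*d + t^2*(-4*d - 12) + t*(-23*d^2 - 51*d + 54) - 60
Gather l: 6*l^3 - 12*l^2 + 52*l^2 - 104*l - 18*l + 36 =6*l^3 + 40*l^2 - 122*l + 36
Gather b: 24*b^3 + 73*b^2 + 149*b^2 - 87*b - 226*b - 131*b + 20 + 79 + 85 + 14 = 24*b^3 + 222*b^2 - 444*b + 198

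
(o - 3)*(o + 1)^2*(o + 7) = o^4 + 6*o^3 - 12*o^2 - 38*o - 21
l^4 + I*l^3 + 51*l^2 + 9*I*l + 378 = (l - 6*I)*(l - 3*I)*(l + 3*I)*(l + 7*I)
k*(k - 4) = k^2 - 4*k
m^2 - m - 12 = (m - 4)*(m + 3)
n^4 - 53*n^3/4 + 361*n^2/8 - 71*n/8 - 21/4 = (n - 7)*(n - 6)*(n - 1/2)*(n + 1/4)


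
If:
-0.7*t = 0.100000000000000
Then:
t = -0.14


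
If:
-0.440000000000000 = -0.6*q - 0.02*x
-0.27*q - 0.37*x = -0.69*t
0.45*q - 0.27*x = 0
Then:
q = 0.69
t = 0.89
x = 1.16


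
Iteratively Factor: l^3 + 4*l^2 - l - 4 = (l + 1)*(l^2 + 3*l - 4) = (l + 1)*(l + 4)*(l - 1)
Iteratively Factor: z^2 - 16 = (z - 4)*(z + 4)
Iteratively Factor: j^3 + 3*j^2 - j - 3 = (j - 1)*(j^2 + 4*j + 3) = (j - 1)*(j + 3)*(j + 1)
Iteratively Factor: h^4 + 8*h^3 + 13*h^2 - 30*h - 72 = (h + 3)*(h^3 + 5*h^2 - 2*h - 24) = (h - 2)*(h + 3)*(h^2 + 7*h + 12) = (h - 2)*(h + 3)*(h + 4)*(h + 3)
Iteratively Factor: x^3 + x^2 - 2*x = (x)*(x^2 + x - 2) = x*(x + 2)*(x - 1)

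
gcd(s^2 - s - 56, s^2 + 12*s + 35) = s + 7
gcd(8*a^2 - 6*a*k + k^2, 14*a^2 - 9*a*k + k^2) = 2*a - k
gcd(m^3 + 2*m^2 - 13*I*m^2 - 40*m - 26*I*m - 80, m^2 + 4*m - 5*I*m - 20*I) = m - 5*I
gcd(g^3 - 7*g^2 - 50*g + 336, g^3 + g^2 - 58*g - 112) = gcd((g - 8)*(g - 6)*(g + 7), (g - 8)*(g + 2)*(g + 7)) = g^2 - g - 56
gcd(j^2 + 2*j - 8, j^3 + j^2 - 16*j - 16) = j + 4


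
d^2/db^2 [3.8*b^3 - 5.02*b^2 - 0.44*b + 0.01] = 22.8*b - 10.04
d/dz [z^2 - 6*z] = 2*z - 6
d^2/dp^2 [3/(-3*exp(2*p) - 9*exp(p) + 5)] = 9*(-6*(2*exp(p) + 3)^2*exp(p) + (4*exp(p) + 3)*(3*exp(2*p) + 9*exp(p) - 5))*exp(p)/(3*exp(2*p) + 9*exp(p) - 5)^3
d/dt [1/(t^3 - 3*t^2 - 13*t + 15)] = (-3*t^2 + 6*t + 13)/(t^3 - 3*t^2 - 13*t + 15)^2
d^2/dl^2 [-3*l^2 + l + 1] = -6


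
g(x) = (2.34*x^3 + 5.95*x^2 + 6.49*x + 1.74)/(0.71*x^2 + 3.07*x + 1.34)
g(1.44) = 4.20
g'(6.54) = 3.03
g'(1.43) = 2.30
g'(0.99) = 2.13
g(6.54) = 18.41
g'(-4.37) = -94.67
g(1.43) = 4.18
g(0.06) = 1.41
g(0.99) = 3.21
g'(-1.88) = -4.11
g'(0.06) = 1.82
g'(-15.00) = 3.07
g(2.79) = 7.58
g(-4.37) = -73.02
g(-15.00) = -57.84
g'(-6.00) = -2.74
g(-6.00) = -38.73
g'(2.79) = 2.66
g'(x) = (-1.42*x - 3.07)*(2.34*x^3 + 5.95*x^2 + 6.49*x + 1.74)/(0.71*x^2 + 3.07*x + 1.34)^2 + (7.02*x^2 + 11.9*x + 6.49)/(0.71*x^2 + 3.07*x + 1.34) = (1.6614*x^4 + 14.3676*x^3 + 23.0654*x^2 + 13.4752*x + 3.3548)/(0.5041*x^4 + 4.3594*x^3 + 11.3277*x^2 + 8.2276*x + 1.7956)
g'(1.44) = 2.31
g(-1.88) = 2.59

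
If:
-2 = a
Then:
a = -2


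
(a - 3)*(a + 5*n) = a^2 + 5*a*n - 3*a - 15*n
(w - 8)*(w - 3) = w^2 - 11*w + 24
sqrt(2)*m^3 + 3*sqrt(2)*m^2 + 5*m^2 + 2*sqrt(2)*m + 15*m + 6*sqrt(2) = (m + 3)*(m + 2*sqrt(2))*(sqrt(2)*m + 1)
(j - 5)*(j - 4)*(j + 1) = j^3 - 8*j^2 + 11*j + 20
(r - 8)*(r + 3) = r^2 - 5*r - 24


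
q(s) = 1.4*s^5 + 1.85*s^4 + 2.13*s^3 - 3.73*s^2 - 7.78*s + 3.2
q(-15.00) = -977376.85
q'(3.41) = 1281.00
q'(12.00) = 158762.06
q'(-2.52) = 215.47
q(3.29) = 769.47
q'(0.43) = -8.98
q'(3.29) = 1120.49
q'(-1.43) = 23.59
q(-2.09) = -36.81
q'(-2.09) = 101.73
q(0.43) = -0.58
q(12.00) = 389779.76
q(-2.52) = -102.64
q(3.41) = 913.40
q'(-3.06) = 476.59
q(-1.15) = 4.39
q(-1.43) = -0.17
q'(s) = 7.0*s^4 + 7.4*s^3 + 6.39*s^2 - 7.46*s - 7.78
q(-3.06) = -282.36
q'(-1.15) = 10.24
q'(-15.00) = 330941.87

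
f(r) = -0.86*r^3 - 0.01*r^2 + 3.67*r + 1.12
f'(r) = -2.58*r^2 - 0.02*r + 3.67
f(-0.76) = -1.30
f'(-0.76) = 2.19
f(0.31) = 2.23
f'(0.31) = 3.42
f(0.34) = 2.33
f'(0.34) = 3.36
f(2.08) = 0.97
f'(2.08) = -7.53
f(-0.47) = -0.52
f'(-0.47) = 3.11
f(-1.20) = -1.81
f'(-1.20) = -0.02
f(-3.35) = 21.05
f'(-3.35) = -25.22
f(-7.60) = 350.17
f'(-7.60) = -145.20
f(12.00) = -1442.36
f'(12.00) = -368.09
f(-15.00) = 2846.32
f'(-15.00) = -576.53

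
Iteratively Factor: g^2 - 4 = (g + 2)*(g - 2)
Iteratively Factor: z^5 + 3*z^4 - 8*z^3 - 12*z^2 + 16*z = (z + 2)*(z^4 + z^3 - 10*z^2 + 8*z) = (z - 1)*(z + 2)*(z^3 + 2*z^2 - 8*z) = (z - 2)*(z - 1)*(z + 2)*(z^2 + 4*z) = (z - 2)*(z - 1)*(z + 2)*(z + 4)*(z)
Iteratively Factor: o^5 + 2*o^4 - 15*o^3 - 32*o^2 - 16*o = (o - 4)*(o^4 + 6*o^3 + 9*o^2 + 4*o) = (o - 4)*(o + 1)*(o^3 + 5*o^2 + 4*o) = o*(o - 4)*(o + 1)*(o^2 + 5*o + 4) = o*(o - 4)*(o + 1)^2*(o + 4)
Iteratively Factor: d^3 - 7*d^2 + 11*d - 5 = (d - 1)*(d^2 - 6*d + 5) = (d - 5)*(d - 1)*(d - 1)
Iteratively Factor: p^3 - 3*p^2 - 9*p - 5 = (p + 1)*(p^2 - 4*p - 5) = (p - 5)*(p + 1)*(p + 1)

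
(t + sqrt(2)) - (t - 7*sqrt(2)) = 8*sqrt(2)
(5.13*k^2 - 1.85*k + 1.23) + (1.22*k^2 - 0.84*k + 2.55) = 6.35*k^2 - 2.69*k + 3.78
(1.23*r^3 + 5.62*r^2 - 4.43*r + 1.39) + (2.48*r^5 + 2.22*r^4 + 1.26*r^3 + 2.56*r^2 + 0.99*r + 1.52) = 2.48*r^5 + 2.22*r^4 + 2.49*r^3 + 8.18*r^2 - 3.44*r + 2.91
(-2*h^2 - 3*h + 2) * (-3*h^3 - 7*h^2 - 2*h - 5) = 6*h^5 + 23*h^4 + 19*h^3 + 2*h^2 + 11*h - 10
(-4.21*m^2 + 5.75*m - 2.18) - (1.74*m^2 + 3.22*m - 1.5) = -5.95*m^2 + 2.53*m - 0.68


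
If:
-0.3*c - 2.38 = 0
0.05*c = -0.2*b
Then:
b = 1.98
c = -7.93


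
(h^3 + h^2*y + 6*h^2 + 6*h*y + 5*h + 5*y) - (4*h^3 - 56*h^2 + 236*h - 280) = -3*h^3 + h^2*y + 62*h^2 + 6*h*y - 231*h + 5*y + 280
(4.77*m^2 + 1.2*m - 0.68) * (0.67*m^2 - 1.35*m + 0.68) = 3.1959*m^4 - 5.6355*m^3 + 1.168*m^2 + 1.734*m - 0.4624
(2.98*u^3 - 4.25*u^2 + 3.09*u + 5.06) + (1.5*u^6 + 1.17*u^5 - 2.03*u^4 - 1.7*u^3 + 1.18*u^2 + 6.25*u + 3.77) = 1.5*u^6 + 1.17*u^5 - 2.03*u^4 + 1.28*u^3 - 3.07*u^2 + 9.34*u + 8.83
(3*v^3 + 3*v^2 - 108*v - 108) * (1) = 3*v^3 + 3*v^2 - 108*v - 108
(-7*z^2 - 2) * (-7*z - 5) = 49*z^3 + 35*z^2 + 14*z + 10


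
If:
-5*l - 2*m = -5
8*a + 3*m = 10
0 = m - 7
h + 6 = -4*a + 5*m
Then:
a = -11/8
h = 69/2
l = -9/5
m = 7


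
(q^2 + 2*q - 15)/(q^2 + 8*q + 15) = (q - 3)/(q + 3)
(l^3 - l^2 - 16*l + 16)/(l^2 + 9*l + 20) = (l^2 - 5*l + 4)/(l + 5)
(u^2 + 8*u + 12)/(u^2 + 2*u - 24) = (u + 2)/(u - 4)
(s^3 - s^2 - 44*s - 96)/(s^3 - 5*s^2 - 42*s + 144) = (s^2 + 7*s + 12)/(s^2 + 3*s - 18)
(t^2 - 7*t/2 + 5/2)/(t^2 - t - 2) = (-t^2 + 7*t/2 - 5/2)/(-t^2 + t + 2)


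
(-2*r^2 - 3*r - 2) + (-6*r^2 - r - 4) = -8*r^2 - 4*r - 6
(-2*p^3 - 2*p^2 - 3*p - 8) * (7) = -14*p^3 - 14*p^2 - 21*p - 56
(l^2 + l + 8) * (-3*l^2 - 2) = -3*l^4 - 3*l^3 - 26*l^2 - 2*l - 16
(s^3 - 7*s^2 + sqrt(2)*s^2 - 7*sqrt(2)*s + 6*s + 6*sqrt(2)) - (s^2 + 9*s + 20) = s^3 - 8*s^2 + sqrt(2)*s^2 - 7*sqrt(2)*s - 3*s - 20 + 6*sqrt(2)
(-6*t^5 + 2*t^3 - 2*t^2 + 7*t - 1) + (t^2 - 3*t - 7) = -6*t^5 + 2*t^3 - t^2 + 4*t - 8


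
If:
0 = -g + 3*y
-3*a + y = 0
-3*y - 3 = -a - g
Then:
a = 3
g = 27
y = 9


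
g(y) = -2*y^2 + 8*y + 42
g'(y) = 8 - 4*y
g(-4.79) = -42.21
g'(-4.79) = 27.16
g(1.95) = 50.00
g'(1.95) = 0.20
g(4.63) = 36.17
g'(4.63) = -10.52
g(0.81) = 47.17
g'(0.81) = 4.76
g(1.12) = 48.45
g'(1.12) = 3.52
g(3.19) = 47.17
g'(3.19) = -4.76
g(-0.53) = 37.20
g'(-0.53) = 10.12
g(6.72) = 5.44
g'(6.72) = -18.88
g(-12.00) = -342.00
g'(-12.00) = 56.00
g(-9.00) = -192.00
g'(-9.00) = 44.00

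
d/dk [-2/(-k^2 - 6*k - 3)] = 4*(-k - 3)/(k^2 + 6*k + 3)^2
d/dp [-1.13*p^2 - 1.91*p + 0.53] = -2.26*p - 1.91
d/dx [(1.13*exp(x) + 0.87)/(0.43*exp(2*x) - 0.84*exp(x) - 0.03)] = (-0.4859*exp(2*x) - 0.7482*exp(x) + 0.6969)*exp(x)/(0.1849*exp(4*x) - 0.7224*exp(3*x) + 0.6798*exp(2*x) + 0.0504*exp(x) + 0.0009)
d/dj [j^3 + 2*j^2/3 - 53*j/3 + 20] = 3*j^2 + 4*j/3 - 53/3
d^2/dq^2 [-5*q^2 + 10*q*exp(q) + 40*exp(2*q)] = 10*q*exp(q) + 160*exp(2*q) + 20*exp(q) - 10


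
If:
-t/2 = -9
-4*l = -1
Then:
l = 1/4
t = 18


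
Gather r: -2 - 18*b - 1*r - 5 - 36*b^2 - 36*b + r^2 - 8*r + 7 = -36*b^2 - 54*b + r^2 - 9*r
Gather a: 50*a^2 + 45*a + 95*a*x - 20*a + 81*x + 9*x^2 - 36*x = 50*a^2 + a*(95*x + 25) + 9*x^2 + 45*x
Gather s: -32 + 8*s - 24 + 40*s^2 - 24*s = 40*s^2 - 16*s - 56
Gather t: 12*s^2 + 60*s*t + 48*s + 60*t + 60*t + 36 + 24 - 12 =12*s^2 + 48*s + t*(60*s + 120) + 48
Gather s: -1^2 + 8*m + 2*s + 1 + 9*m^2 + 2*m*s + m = 9*m^2 + 9*m + s*(2*m + 2)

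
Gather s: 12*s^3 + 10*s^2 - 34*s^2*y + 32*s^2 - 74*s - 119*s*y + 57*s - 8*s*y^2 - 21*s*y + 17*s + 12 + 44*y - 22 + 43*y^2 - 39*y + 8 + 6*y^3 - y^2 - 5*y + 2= 12*s^3 + s^2*(42 - 34*y) + s*(-8*y^2 - 140*y) + 6*y^3 + 42*y^2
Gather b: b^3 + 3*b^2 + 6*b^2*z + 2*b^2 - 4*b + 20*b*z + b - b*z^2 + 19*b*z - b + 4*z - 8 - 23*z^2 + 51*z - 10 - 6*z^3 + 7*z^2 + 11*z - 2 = b^3 + b^2*(6*z + 5) + b*(-z^2 + 39*z - 4) - 6*z^3 - 16*z^2 + 66*z - 20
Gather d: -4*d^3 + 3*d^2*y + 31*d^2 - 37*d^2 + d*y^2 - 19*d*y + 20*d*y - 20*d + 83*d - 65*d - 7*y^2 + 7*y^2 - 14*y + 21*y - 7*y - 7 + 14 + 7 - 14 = -4*d^3 + d^2*(3*y - 6) + d*(y^2 + y - 2)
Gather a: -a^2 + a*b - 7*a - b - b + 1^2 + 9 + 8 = -a^2 + a*(b - 7) - 2*b + 18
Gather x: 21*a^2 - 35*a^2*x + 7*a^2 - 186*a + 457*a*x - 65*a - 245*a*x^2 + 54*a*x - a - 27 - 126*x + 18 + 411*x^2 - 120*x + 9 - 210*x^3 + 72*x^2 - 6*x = 28*a^2 - 252*a - 210*x^3 + x^2*(483 - 245*a) + x*(-35*a^2 + 511*a - 252)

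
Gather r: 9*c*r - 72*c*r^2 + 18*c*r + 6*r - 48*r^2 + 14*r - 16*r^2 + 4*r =r^2*(-72*c - 64) + r*(27*c + 24)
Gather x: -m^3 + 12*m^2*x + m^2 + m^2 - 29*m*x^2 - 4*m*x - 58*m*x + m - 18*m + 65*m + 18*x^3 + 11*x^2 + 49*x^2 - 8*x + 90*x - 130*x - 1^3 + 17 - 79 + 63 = -m^3 + 2*m^2 + 48*m + 18*x^3 + x^2*(60 - 29*m) + x*(12*m^2 - 62*m - 48)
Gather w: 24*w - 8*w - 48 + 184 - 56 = 16*w + 80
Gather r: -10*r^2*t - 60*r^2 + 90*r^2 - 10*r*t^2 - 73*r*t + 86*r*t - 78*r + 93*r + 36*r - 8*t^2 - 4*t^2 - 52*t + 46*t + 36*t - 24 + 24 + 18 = r^2*(30 - 10*t) + r*(-10*t^2 + 13*t + 51) - 12*t^2 + 30*t + 18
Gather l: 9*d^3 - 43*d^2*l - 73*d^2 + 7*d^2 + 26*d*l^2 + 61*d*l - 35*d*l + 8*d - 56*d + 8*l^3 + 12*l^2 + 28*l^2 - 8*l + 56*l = 9*d^3 - 66*d^2 - 48*d + 8*l^3 + l^2*(26*d + 40) + l*(-43*d^2 + 26*d + 48)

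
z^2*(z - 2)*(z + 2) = z^4 - 4*z^2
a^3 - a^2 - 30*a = a*(a - 6)*(a + 5)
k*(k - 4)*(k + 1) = k^3 - 3*k^2 - 4*k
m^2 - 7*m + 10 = (m - 5)*(m - 2)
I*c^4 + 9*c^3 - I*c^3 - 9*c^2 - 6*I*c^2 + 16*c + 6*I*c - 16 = (c - 8*I)*(c - 2*I)*(c + I)*(I*c - I)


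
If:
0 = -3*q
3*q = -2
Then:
No Solution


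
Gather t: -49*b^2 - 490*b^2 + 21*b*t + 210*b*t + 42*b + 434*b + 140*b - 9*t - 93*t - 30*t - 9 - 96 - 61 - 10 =-539*b^2 + 616*b + t*(231*b - 132) - 176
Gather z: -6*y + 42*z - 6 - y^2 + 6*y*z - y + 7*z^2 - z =-y^2 - 7*y + 7*z^2 + z*(6*y + 41) - 6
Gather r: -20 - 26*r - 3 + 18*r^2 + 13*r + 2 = 18*r^2 - 13*r - 21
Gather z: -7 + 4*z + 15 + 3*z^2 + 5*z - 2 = 3*z^2 + 9*z + 6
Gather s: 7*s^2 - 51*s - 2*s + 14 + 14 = 7*s^2 - 53*s + 28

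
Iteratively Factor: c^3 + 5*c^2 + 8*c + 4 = (c + 2)*(c^2 + 3*c + 2) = (c + 2)^2*(c + 1)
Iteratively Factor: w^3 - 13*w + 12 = (w + 4)*(w^2 - 4*w + 3) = (w - 1)*(w + 4)*(w - 3)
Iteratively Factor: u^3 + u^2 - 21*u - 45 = (u + 3)*(u^2 - 2*u - 15) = (u - 5)*(u + 3)*(u + 3)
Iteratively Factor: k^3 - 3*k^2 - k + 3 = (k - 1)*(k^2 - 2*k - 3) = (k - 1)*(k + 1)*(k - 3)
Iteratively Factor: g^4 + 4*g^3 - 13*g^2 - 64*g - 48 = (g - 4)*(g^3 + 8*g^2 + 19*g + 12) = (g - 4)*(g + 4)*(g^2 + 4*g + 3) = (g - 4)*(g + 3)*(g + 4)*(g + 1)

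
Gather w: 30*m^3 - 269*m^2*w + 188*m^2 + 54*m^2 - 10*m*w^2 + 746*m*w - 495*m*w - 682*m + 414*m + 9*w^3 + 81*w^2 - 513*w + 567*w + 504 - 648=30*m^3 + 242*m^2 - 268*m + 9*w^3 + w^2*(81 - 10*m) + w*(-269*m^2 + 251*m + 54) - 144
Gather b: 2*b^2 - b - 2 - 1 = 2*b^2 - b - 3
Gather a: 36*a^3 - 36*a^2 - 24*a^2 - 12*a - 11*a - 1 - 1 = 36*a^3 - 60*a^2 - 23*a - 2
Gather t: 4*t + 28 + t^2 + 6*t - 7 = t^2 + 10*t + 21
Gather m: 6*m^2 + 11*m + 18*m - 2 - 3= 6*m^2 + 29*m - 5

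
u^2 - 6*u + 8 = (u - 4)*(u - 2)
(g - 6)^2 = g^2 - 12*g + 36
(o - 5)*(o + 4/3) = o^2 - 11*o/3 - 20/3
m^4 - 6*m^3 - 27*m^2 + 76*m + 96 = (m - 8)*(m - 3)*(m + 1)*(m + 4)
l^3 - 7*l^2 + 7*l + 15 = (l - 5)*(l - 3)*(l + 1)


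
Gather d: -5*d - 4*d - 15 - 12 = -9*d - 27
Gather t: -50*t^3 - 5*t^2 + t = -50*t^3 - 5*t^2 + t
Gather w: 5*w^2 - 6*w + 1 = 5*w^2 - 6*w + 1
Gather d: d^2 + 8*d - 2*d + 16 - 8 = d^2 + 6*d + 8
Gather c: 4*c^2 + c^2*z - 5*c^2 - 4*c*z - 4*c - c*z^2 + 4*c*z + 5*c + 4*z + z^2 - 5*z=c^2*(z - 1) + c*(1 - z^2) + z^2 - z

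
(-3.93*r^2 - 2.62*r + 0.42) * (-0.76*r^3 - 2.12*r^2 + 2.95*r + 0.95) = 2.9868*r^5 + 10.3228*r^4 - 6.3583*r^3 - 12.3529*r^2 - 1.25*r + 0.399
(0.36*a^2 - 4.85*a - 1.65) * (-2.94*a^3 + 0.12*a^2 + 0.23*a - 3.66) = -1.0584*a^5 + 14.3022*a^4 + 4.3518*a^3 - 2.6311*a^2 + 17.3715*a + 6.039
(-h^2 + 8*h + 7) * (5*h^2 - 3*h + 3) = -5*h^4 + 43*h^3 + 8*h^2 + 3*h + 21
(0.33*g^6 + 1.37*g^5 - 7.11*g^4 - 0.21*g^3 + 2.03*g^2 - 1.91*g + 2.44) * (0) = 0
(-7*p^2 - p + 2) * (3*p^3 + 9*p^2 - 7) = -21*p^5 - 66*p^4 - 3*p^3 + 67*p^2 + 7*p - 14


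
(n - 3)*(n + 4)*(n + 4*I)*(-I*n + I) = -I*n^4 + 4*n^3 + 13*I*n^2 - 52*n - 12*I*n + 48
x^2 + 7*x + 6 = (x + 1)*(x + 6)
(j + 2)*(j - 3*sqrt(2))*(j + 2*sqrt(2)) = j^3 - sqrt(2)*j^2 + 2*j^2 - 12*j - 2*sqrt(2)*j - 24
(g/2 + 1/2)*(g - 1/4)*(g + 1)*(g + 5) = g^4/2 + 27*g^3/8 + 37*g^2/8 + 9*g/8 - 5/8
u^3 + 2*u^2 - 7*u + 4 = (u - 1)^2*(u + 4)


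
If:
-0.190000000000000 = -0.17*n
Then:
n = 1.12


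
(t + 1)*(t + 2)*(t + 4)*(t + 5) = t^4 + 12*t^3 + 49*t^2 + 78*t + 40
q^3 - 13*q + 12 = (q - 3)*(q - 1)*(q + 4)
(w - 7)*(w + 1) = w^2 - 6*w - 7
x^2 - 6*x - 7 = (x - 7)*(x + 1)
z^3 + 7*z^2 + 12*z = z*(z + 3)*(z + 4)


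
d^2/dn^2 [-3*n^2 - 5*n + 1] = -6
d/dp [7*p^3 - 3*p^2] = 3*p*(7*p - 2)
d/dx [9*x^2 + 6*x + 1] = 18*x + 6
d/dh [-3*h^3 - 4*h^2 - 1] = h*(-9*h - 8)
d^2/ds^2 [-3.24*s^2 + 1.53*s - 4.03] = -6.48000000000000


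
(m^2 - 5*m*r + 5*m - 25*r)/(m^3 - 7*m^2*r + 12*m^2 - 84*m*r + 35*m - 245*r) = (-m + 5*r)/(-m^2 + 7*m*r - 7*m + 49*r)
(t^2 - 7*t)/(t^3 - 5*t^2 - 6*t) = (7 - t)/(-t^2 + 5*t + 6)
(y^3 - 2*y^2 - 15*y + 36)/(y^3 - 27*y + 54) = (y + 4)/(y + 6)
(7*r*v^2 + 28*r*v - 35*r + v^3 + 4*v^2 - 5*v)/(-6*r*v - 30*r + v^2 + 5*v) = (-7*r*v + 7*r - v^2 + v)/(6*r - v)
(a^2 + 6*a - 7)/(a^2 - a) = (a + 7)/a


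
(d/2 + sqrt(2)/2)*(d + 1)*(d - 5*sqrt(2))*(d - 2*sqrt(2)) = d^4/2 - 3*sqrt(2)*d^3 + d^3/2 - 3*sqrt(2)*d^2 + 3*d^2 + 3*d + 10*sqrt(2)*d + 10*sqrt(2)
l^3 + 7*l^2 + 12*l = l*(l + 3)*(l + 4)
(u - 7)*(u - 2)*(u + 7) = u^3 - 2*u^2 - 49*u + 98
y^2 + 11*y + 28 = (y + 4)*(y + 7)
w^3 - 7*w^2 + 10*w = w*(w - 5)*(w - 2)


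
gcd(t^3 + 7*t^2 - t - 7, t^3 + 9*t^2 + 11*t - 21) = t^2 + 6*t - 7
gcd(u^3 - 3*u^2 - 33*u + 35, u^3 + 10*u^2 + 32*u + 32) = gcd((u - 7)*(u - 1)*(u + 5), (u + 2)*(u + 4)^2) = 1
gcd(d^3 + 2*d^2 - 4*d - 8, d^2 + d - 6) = d - 2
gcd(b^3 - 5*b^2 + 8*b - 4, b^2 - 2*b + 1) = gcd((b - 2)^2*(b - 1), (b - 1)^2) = b - 1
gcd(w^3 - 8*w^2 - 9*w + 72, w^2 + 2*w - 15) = w - 3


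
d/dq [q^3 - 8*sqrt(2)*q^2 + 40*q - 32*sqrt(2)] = 3*q^2 - 16*sqrt(2)*q + 40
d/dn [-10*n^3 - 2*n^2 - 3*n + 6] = -30*n^2 - 4*n - 3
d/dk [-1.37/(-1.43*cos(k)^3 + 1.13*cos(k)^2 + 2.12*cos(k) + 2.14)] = (5.8773*cos(k)^2 - 3.0962*cos(k) - 2.9044)*sin(k)/(-1.43*cos(k)^3 + 1.13*cos(k)^2 + 2.12*cos(k) + 2.14)^2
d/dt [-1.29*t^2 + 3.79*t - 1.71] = 3.79 - 2.58*t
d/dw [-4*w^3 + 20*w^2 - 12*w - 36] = -12*w^2 + 40*w - 12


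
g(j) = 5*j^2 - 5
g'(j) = 10*j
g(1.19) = 2.08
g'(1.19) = 11.90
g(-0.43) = -4.08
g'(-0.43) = -4.30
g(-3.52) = 56.95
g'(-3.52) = -35.20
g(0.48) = -3.85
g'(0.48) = 4.80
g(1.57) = 7.32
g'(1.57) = 15.70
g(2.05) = 16.01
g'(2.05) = 20.50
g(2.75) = 32.81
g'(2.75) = 27.50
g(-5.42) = 141.88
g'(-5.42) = -54.20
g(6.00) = 175.00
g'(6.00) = 60.00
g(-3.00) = 40.00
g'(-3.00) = -30.00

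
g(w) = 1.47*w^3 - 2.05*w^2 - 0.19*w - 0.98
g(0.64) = -1.56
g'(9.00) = 320.12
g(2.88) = 16.58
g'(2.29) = 13.55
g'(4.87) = 84.43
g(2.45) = 7.87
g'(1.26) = 1.65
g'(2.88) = 24.58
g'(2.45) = 16.24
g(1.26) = -1.53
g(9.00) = 902.89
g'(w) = 4.41*w^2 - 4.1*w - 0.19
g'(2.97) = 26.53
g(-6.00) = -391.16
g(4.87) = 119.26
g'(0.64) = -1.01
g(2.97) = 18.88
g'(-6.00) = 183.17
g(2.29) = 5.49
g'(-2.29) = 32.33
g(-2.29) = -28.95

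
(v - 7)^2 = v^2 - 14*v + 49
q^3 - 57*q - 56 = (q - 8)*(q + 1)*(q + 7)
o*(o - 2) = o^2 - 2*o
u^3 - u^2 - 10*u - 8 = (u - 4)*(u + 1)*(u + 2)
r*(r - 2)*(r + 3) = r^3 + r^2 - 6*r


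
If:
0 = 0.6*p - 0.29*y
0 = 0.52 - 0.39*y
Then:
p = 0.64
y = 1.33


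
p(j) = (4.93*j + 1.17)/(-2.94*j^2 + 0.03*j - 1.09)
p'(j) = (4.93*j + 1.17)*(5.88*j - 0.03)/(-2.94*j^2 + 0.03*j - 1.09)^2 + 4.93/(-2.94*j^2 + 0.03*j - 1.09)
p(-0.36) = 0.41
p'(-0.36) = -2.74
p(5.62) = -0.31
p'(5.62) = 0.06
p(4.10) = -0.42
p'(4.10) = 0.10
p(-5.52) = 0.29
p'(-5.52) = 0.05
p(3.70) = -0.47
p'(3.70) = 0.13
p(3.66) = -0.48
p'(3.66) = 0.13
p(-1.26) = 0.87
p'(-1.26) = 0.27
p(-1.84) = 0.71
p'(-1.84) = 0.25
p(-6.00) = 0.27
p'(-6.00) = 0.04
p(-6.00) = 0.27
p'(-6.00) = 0.04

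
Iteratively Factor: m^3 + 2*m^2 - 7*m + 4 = (m - 1)*(m^2 + 3*m - 4) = (m - 1)^2*(m + 4)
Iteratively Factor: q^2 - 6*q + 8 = (q - 4)*(q - 2)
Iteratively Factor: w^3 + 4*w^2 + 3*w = (w)*(w^2 + 4*w + 3) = w*(w + 3)*(w + 1)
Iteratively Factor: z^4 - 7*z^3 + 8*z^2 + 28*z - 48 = (z - 2)*(z^3 - 5*z^2 - 2*z + 24) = (z - 2)*(z + 2)*(z^2 - 7*z + 12) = (z - 4)*(z - 2)*(z + 2)*(z - 3)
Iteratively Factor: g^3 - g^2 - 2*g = (g)*(g^2 - g - 2) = g*(g - 2)*(g + 1)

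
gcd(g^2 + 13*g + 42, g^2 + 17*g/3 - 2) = g + 6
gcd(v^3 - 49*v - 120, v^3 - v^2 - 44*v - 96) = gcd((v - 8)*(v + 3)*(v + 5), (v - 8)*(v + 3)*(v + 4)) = v^2 - 5*v - 24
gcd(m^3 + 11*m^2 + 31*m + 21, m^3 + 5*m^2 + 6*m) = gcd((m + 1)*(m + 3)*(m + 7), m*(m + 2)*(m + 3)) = m + 3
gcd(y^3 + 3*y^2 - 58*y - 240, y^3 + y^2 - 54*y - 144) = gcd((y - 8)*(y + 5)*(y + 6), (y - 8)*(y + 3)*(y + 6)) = y^2 - 2*y - 48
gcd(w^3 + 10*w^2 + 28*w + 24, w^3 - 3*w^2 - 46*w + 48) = w + 6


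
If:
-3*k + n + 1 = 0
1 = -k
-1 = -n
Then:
No Solution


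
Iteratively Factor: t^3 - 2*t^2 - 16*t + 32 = (t + 4)*(t^2 - 6*t + 8) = (t - 4)*(t + 4)*(t - 2)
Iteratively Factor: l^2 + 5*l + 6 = (l + 3)*(l + 2)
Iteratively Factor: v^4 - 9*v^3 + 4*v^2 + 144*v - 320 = (v + 4)*(v^3 - 13*v^2 + 56*v - 80) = (v - 4)*(v + 4)*(v^2 - 9*v + 20) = (v - 5)*(v - 4)*(v + 4)*(v - 4)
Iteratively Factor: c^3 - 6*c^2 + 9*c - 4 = (c - 4)*(c^2 - 2*c + 1) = (c - 4)*(c - 1)*(c - 1)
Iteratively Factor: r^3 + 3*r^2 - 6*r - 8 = (r + 4)*(r^2 - r - 2) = (r + 1)*(r + 4)*(r - 2)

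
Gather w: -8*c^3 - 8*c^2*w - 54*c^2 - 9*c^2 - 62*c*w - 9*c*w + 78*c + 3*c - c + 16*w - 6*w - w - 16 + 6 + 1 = -8*c^3 - 63*c^2 + 80*c + w*(-8*c^2 - 71*c + 9) - 9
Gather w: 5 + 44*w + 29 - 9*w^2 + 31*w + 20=-9*w^2 + 75*w + 54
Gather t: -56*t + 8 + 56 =64 - 56*t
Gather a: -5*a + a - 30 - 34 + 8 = -4*a - 56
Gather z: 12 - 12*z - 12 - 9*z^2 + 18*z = -9*z^2 + 6*z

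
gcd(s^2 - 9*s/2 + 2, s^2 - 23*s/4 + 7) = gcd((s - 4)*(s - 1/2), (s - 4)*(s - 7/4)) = s - 4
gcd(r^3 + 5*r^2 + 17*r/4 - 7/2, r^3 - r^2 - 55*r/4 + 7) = r^2 + 3*r - 7/4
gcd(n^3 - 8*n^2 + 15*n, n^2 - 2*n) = n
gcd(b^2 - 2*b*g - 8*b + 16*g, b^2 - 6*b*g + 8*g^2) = b - 2*g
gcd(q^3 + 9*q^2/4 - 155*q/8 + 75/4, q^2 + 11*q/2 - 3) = q + 6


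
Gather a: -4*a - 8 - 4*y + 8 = -4*a - 4*y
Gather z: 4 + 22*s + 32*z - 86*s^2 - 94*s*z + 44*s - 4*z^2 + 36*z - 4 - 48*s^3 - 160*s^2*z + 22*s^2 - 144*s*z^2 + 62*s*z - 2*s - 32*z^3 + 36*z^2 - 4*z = -48*s^3 - 64*s^2 + 64*s - 32*z^3 + z^2*(32 - 144*s) + z*(-160*s^2 - 32*s + 64)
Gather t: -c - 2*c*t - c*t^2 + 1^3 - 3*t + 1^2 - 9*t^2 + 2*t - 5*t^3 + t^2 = -c - 5*t^3 + t^2*(-c - 8) + t*(-2*c - 1) + 2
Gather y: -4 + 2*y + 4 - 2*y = 0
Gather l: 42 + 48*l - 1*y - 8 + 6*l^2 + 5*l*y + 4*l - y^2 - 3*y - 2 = 6*l^2 + l*(5*y + 52) - y^2 - 4*y + 32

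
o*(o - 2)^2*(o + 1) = o^4 - 3*o^3 + 4*o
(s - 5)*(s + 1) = s^2 - 4*s - 5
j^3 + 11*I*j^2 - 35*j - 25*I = (j + I)*(j + 5*I)^2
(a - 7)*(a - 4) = a^2 - 11*a + 28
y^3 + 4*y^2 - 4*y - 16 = (y - 2)*(y + 2)*(y + 4)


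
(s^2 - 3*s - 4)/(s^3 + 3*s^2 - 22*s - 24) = 1/(s + 6)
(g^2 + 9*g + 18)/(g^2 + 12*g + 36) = (g + 3)/(g + 6)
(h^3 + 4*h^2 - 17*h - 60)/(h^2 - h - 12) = h + 5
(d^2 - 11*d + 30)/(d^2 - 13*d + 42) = (d - 5)/(d - 7)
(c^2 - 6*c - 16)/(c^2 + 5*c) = (c^2 - 6*c - 16)/(c*(c + 5))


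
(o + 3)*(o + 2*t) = o^2 + 2*o*t + 3*o + 6*t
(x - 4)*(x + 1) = x^2 - 3*x - 4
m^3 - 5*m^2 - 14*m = m*(m - 7)*(m + 2)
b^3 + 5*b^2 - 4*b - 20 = (b - 2)*(b + 2)*(b + 5)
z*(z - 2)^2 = z^3 - 4*z^2 + 4*z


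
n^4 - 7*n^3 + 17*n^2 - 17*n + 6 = (n - 3)*(n - 2)*(n - 1)^2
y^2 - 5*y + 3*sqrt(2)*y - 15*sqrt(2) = (y - 5)*(y + 3*sqrt(2))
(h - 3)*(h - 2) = h^2 - 5*h + 6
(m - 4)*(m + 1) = m^2 - 3*m - 4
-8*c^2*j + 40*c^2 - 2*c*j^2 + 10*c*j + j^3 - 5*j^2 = (-4*c + j)*(2*c + j)*(j - 5)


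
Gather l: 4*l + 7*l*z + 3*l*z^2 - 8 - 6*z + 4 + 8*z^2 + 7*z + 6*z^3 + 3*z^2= l*(3*z^2 + 7*z + 4) + 6*z^3 + 11*z^2 + z - 4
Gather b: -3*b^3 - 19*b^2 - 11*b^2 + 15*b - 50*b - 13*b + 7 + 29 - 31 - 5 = -3*b^3 - 30*b^2 - 48*b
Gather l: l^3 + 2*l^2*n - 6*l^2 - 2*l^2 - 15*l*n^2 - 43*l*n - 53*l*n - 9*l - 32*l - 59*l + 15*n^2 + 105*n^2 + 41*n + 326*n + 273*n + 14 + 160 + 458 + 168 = l^3 + l^2*(2*n - 8) + l*(-15*n^2 - 96*n - 100) + 120*n^2 + 640*n + 800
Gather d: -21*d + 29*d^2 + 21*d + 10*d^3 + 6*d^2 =10*d^3 + 35*d^2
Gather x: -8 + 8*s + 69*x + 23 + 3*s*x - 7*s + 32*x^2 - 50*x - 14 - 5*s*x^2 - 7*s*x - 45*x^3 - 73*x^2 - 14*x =s - 45*x^3 + x^2*(-5*s - 41) + x*(5 - 4*s) + 1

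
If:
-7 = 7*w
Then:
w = -1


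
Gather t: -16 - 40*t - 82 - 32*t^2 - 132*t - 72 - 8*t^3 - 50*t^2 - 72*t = -8*t^3 - 82*t^2 - 244*t - 170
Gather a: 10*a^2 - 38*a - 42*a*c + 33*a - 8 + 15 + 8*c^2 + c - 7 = 10*a^2 + a*(-42*c - 5) + 8*c^2 + c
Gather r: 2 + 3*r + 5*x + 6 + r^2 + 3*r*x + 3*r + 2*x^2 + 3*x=r^2 + r*(3*x + 6) + 2*x^2 + 8*x + 8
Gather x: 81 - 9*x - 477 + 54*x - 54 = 45*x - 450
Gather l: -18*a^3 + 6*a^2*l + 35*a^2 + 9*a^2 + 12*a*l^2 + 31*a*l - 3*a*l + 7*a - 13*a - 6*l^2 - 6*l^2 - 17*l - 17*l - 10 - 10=-18*a^3 + 44*a^2 - 6*a + l^2*(12*a - 12) + l*(6*a^2 + 28*a - 34) - 20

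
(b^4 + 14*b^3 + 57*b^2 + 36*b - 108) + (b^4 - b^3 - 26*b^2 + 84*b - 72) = 2*b^4 + 13*b^3 + 31*b^2 + 120*b - 180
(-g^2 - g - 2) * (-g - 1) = g^3 + 2*g^2 + 3*g + 2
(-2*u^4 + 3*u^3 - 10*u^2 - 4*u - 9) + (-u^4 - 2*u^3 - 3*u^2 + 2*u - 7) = -3*u^4 + u^3 - 13*u^2 - 2*u - 16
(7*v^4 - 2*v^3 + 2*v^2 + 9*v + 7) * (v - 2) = 7*v^5 - 16*v^4 + 6*v^3 + 5*v^2 - 11*v - 14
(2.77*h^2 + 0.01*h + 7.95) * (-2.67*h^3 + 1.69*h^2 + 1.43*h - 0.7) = -7.3959*h^5 + 4.6546*h^4 - 17.2485*h^3 + 11.5108*h^2 + 11.3615*h - 5.565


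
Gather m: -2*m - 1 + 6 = 5 - 2*m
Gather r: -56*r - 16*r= -72*r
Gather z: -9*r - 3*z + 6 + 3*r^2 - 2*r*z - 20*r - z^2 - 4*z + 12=3*r^2 - 29*r - z^2 + z*(-2*r - 7) + 18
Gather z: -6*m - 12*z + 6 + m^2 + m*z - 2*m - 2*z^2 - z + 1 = m^2 - 8*m - 2*z^2 + z*(m - 13) + 7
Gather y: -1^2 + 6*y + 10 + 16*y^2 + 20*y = 16*y^2 + 26*y + 9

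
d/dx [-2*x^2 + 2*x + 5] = 2 - 4*x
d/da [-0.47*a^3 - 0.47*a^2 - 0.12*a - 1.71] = -1.41*a^2 - 0.94*a - 0.12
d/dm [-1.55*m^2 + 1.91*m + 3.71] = 1.91 - 3.1*m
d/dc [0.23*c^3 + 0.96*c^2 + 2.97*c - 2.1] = 0.69*c^2 + 1.92*c + 2.97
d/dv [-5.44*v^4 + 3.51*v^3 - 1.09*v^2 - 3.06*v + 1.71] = -21.76*v^3 + 10.53*v^2 - 2.18*v - 3.06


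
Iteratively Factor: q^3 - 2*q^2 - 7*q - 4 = (q - 4)*(q^2 + 2*q + 1) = (q - 4)*(q + 1)*(q + 1)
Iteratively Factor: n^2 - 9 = (n + 3)*(n - 3)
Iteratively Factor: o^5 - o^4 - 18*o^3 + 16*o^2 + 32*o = (o - 2)*(o^4 + o^3 - 16*o^2 - 16*o) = (o - 2)*(o + 1)*(o^3 - 16*o) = o*(o - 2)*(o + 1)*(o^2 - 16) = o*(o - 2)*(o + 1)*(o + 4)*(o - 4)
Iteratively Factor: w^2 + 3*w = (w + 3)*(w)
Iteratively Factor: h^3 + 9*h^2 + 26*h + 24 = (h + 2)*(h^2 + 7*h + 12) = (h + 2)*(h + 3)*(h + 4)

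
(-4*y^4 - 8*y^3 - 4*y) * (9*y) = -36*y^5 - 72*y^4 - 36*y^2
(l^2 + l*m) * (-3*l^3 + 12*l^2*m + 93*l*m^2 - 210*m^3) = -3*l^5 + 9*l^4*m + 105*l^3*m^2 - 117*l^2*m^3 - 210*l*m^4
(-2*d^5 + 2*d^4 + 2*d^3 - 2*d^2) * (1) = -2*d^5 + 2*d^4 + 2*d^3 - 2*d^2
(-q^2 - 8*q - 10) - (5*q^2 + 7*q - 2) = -6*q^2 - 15*q - 8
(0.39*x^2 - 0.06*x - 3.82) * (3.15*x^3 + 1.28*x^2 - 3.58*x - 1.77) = 1.2285*x^5 + 0.3102*x^4 - 13.506*x^3 - 5.3651*x^2 + 13.7818*x + 6.7614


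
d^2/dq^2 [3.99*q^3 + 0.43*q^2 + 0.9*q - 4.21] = 23.94*q + 0.86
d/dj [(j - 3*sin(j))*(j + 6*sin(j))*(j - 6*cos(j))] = 6*j^2*sin(j) + 3*j^2*cos(j) + 3*j^2 + 6*j*sin(j) - 18*sqrt(2)*j*sin(2*j + pi/4) - 12*j*cos(j) - 27*sin(j) + 81*sin(3*j) + 9*sqrt(2)*cos(2*j + pi/4) - 9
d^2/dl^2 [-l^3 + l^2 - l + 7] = 2 - 6*l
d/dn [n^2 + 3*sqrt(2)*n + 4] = 2*n + 3*sqrt(2)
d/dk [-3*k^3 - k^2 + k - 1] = -9*k^2 - 2*k + 1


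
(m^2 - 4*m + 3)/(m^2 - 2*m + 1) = (m - 3)/(m - 1)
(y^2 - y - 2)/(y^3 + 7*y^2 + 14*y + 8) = (y - 2)/(y^2 + 6*y + 8)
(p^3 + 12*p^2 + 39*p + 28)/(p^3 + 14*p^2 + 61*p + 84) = (p + 1)/(p + 3)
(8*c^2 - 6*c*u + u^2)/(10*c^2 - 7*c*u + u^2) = (-4*c + u)/(-5*c + u)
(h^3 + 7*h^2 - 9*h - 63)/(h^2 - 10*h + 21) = (h^2 + 10*h + 21)/(h - 7)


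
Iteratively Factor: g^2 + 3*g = (g)*(g + 3)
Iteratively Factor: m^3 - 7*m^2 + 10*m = (m)*(m^2 - 7*m + 10) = m*(m - 2)*(m - 5)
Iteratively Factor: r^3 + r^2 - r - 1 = (r - 1)*(r^2 + 2*r + 1) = (r - 1)*(r + 1)*(r + 1)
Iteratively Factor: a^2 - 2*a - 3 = (a + 1)*(a - 3)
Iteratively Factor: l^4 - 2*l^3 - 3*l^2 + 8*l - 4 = (l - 1)*(l^3 - l^2 - 4*l + 4) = (l - 2)*(l - 1)*(l^2 + l - 2) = (l - 2)*(l - 1)^2*(l + 2)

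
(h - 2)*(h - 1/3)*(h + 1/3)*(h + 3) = h^4 + h^3 - 55*h^2/9 - h/9 + 2/3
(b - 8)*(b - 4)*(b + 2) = b^3 - 10*b^2 + 8*b + 64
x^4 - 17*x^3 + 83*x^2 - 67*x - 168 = (x - 8)*(x - 7)*(x - 3)*(x + 1)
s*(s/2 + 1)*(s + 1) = s^3/2 + 3*s^2/2 + s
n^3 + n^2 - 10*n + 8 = (n - 2)*(n - 1)*(n + 4)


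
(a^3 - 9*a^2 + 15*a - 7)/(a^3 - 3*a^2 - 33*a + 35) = (a - 1)/(a + 5)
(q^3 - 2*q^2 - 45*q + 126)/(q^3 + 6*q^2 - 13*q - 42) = (q - 6)/(q + 2)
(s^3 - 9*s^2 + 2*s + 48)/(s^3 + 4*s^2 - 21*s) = (s^2 - 6*s - 16)/(s*(s + 7))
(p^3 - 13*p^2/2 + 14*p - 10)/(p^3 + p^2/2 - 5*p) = (2*p^2 - 9*p + 10)/(p*(2*p + 5))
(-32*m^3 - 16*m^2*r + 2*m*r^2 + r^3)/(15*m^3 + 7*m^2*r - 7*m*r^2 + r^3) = (-32*m^3 - 16*m^2*r + 2*m*r^2 + r^3)/(15*m^3 + 7*m^2*r - 7*m*r^2 + r^3)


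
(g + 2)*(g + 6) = g^2 + 8*g + 12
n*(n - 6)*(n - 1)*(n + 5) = n^4 - 2*n^3 - 29*n^2 + 30*n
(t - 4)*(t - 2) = t^2 - 6*t + 8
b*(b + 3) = b^2 + 3*b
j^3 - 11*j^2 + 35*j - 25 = (j - 5)^2*(j - 1)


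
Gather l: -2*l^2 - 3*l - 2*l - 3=-2*l^2 - 5*l - 3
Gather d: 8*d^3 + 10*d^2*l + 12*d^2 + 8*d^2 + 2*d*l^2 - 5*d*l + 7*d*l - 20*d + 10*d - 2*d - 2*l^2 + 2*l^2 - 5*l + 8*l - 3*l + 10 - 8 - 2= 8*d^3 + d^2*(10*l + 20) + d*(2*l^2 + 2*l - 12)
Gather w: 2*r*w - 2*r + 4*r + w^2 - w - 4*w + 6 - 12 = 2*r + w^2 + w*(2*r - 5) - 6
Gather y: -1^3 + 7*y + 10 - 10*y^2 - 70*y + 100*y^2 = 90*y^2 - 63*y + 9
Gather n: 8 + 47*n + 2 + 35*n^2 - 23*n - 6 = 35*n^2 + 24*n + 4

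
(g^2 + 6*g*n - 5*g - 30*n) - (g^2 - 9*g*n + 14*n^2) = 15*g*n - 5*g - 14*n^2 - 30*n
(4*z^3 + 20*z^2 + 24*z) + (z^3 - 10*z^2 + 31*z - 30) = 5*z^3 + 10*z^2 + 55*z - 30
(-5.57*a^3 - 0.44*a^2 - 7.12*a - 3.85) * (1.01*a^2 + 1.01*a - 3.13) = -5.6257*a^5 - 6.0701*a^4 + 9.7985*a^3 - 9.7025*a^2 + 18.3971*a + 12.0505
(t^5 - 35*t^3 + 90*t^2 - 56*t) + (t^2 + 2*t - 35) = t^5 - 35*t^3 + 91*t^2 - 54*t - 35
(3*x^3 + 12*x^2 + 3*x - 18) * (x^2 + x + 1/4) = 3*x^5 + 15*x^4 + 63*x^3/4 - 12*x^2 - 69*x/4 - 9/2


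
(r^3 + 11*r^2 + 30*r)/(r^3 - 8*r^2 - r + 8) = r*(r^2 + 11*r + 30)/(r^3 - 8*r^2 - r + 8)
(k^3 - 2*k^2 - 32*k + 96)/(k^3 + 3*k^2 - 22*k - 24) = (k - 4)/(k + 1)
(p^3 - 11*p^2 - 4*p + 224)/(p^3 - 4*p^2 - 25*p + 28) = (p - 8)/(p - 1)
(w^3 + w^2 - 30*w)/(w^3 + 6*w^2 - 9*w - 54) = w*(w - 5)/(w^2 - 9)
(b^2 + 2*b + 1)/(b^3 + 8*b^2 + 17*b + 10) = (b + 1)/(b^2 + 7*b + 10)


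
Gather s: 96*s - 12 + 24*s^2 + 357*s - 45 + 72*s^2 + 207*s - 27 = 96*s^2 + 660*s - 84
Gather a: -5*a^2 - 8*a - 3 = -5*a^2 - 8*a - 3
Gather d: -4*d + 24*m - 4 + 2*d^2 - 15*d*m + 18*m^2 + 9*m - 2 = 2*d^2 + d*(-15*m - 4) + 18*m^2 + 33*m - 6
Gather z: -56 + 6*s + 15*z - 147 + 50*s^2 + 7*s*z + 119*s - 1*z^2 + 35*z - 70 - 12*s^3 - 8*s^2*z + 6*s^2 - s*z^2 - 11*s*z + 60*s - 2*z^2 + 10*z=-12*s^3 + 56*s^2 + 185*s + z^2*(-s - 3) + z*(-8*s^2 - 4*s + 60) - 273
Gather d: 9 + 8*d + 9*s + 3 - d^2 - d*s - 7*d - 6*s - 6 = -d^2 + d*(1 - s) + 3*s + 6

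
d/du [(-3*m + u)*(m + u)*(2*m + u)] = -7*m^2 + 3*u^2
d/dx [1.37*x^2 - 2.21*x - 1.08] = 2.74*x - 2.21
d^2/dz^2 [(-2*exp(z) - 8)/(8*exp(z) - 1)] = (-528*exp(z) - 66)*exp(z)/(512*exp(3*z) - 192*exp(2*z) + 24*exp(z) - 1)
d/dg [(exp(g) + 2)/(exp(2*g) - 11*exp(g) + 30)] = (-(exp(g) + 2)*(2*exp(g) - 11) + exp(2*g) - 11*exp(g) + 30)*exp(g)/(exp(2*g) - 11*exp(g) + 30)^2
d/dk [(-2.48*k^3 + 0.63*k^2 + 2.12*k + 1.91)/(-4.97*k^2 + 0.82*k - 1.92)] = (12.3256*k^4 - 4.0672*k^3 + 25.3378*k^2 + 16.5662*k - 5.6366)/(24.7009*k^4 - 8.1508*k^3 + 19.7572*k^2 - 3.1488*k + 3.6864)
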